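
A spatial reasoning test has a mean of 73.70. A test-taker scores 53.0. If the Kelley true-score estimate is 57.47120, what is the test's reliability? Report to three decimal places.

T̂ = ρX + (1 − ρ)μ  ⇒  T̂ − μ = ρ(X − μ)
ρ = (T̂ − μ)/(X − μ) = (57.47120 − 73.70) / (53.0 − 73.70) = -16.22880 / -20.70 = 0.78400

0.784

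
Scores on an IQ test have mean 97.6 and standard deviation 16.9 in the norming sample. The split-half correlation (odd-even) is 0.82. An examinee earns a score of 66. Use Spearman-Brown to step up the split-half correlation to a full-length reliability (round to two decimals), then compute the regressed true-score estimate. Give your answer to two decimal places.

Spearman-Brown: ρ = 2r/(1 + r) = 2(0.82)/(1 + 0.82) = 1.640/1.82 = 0.9011 → 0.90
T̂ = ρX + (1 − ρ)μ
  = 0.90 × 66 + 0.10 × 97.6
  = 59.40 + 9.760
  = 69.160
  ≈ 69.16

69.16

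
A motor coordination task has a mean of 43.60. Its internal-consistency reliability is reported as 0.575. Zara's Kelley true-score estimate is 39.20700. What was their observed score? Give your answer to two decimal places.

35.96

T̂ = ρX + (1 − ρ)μ  ⇒  X = (T̂ − (1 − ρ)μ) / ρ
X = (39.20700 − 0.425 × 43.60) / 0.575 = (39.20700 − 18.53000) / 0.575 = 20.67700 / 0.575 = 35.9600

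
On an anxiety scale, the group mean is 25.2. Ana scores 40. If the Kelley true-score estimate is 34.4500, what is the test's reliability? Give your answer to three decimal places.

T̂ = ρX + (1 − ρ)μ  ⇒  T̂ − μ = ρ(X − μ)
ρ = (T̂ − μ)/(X − μ) = (34.4500 − 25.2) / (40 − 25.2) = 9.2500 / 14.8 = 0.62500

0.625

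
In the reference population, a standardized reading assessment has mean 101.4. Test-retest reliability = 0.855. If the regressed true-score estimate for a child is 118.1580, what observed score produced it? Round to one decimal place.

121.0

T̂ = ρX + (1 − ρ)μ  ⇒  X = (T̂ − (1 − ρ)μ) / ρ
X = (118.1580 − 0.145 × 101.4) / 0.855 = (118.1580 − 14.7030) / 0.855 = 103.4550 / 0.855 = 121.000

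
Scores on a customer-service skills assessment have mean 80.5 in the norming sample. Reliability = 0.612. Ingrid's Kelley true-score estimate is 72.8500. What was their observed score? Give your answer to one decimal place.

T̂ = ρX + (1 − ρ)μ  ⇒  X = (T̂ − (1 − ρ)μ) / ρ
X = (72.8500 − 0.388 × 80.5) / 0.612 = (72.8500 − 31.2340) / 0.612 = 41.6160 / 0.612 = 68.000

68.0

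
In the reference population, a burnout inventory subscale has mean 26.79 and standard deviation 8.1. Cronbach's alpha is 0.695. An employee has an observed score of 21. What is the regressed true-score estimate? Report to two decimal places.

T̂ = ρX + (1 − ρ)μ
  = 0.695 × 21 + 0.305 × 26.79
  = 14.595 + 8.17095
  = 22.766
  ≈ 22.77

22.77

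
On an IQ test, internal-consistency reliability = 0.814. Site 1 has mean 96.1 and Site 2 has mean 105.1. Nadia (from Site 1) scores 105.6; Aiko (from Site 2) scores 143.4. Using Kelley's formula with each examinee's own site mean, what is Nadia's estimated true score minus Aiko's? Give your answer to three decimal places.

T̂_Nadia = 0.814(105.6) + 0.186(96.1) = 103.83300
T̂_Aiko = 0.814(143.4) + 0.186(105.1) = 136.27620
Difference = 103.83300 − 136.27620 = -32.44320

-32.443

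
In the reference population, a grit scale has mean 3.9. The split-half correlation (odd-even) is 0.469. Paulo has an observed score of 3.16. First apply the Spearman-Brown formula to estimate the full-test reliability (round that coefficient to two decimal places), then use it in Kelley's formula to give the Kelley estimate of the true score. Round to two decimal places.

3.43

Spearman-Brown: ρ = 2r/(1 + r) = 2(0.469)/(1 + 0.469) = 0.9380/1.469 = 0.6385 → 0.64
T̂ = ρX + (1 − ρ)μ
  = 0.64 × 3.16 + 0.36 × 3.9
  = 2.0224 + 1.404
  = 3.426
  ≈ 3.43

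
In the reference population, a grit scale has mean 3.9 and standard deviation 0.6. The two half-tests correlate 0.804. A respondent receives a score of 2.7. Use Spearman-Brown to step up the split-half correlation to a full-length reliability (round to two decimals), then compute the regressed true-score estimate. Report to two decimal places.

2.83

Spearman-Brown: ρ = 2r/(1 + r) = 2(0.804)/(1 + 0.804) = 1.6080/1.804 = 0.8914 → 0.89
Weight the observed score by reliability and the mean by (1 − reliability): T̂ = 0.89·2.7 + 0.11·3.9 = 2.403 + 0.429 = 2.832.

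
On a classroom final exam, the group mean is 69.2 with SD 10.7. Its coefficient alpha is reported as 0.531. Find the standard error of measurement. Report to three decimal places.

7.328

SEM = SD · √(1 − ρ) = 10.7 × √0.469 = 10.7 × 0.6848 = 7.3277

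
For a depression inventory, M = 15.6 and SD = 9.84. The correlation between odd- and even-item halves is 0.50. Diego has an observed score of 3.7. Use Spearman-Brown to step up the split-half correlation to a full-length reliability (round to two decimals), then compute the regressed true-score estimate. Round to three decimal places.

7.627

Spearman-Brown: ρ = 2r/(1 + r) = 2(0.50)/(1 + 0.50) = 1.000/1.50 = 0.6667 → 0.67
T̂ = 0.67(3.7) + 0.33(15.6) = 2.479 + 5.148 = 7.6270 → 7.627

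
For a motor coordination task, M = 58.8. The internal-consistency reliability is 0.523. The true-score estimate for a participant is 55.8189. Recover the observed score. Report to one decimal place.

53.1

T̂ = ρX + (1 − ρ)μ  ⇒  X = (T̂ − (1 − ρ)μ) / ρ
X = (55.8189 − 0.477 × 58.8) / 0.523 = (55.8189 − 28.0476) / 0.523 = 27.7713 / 0.523 = 53.100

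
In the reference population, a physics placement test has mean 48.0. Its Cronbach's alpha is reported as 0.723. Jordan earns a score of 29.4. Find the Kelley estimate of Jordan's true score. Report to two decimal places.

34.55

Weight the observed score by reliability and the mean by (1 − reliability): T̂ = 0.723·29.4 + 0.277·48.0 = 21.2562 + 13.2960 = 34.552.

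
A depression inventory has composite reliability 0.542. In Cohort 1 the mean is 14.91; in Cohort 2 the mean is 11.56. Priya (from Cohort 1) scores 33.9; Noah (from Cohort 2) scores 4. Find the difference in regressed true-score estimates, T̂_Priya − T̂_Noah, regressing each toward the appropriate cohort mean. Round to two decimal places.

17.74

T̂_Priya = 0.542(33.9) + 0.458(14.91) = 25.2026
T̂_Noah = 0.542(4) + 0.458(11.56) = 7.4625
Difference = 25.2026 − 7.4625 = 17.7401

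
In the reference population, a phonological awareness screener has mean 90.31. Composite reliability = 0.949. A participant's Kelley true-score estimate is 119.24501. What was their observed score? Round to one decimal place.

120.8

T̂ = ρX + (1 − ρ)μ  ⇒  X = (T̂ − (1 − ρ)μ) / ρ
X = (119.24501 − 0.051 × 90.31) / 0.949 = (119.24501 − 4.60581) / 0.949 = 114.63920 / 0.949 = 120.800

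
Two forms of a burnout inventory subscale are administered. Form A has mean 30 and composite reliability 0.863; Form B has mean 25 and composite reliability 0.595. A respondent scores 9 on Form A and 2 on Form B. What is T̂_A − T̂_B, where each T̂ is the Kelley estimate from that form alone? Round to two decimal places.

0.56

T̂_A = 0.863(9) + 0.137(30) = 11.8770
T̂_B = 0.595(2) + 0.405(25) = 11.3150
T̂_A − T̂_B = 0.5620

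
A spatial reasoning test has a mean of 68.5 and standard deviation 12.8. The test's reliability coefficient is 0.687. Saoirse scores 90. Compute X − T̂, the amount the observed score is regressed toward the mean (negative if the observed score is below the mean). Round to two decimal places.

Kelley's formula gives T̂ = 0.687·90 + 0.313·68.5 = 61.830 + 21.4405 = 83.2705.
X − T̂ = 90 − 83.270 = 6.730 → 6.73

6.73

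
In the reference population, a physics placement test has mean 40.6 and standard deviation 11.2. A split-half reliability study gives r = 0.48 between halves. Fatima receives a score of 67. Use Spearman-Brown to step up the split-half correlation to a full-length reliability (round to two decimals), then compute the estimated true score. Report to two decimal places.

57.76

Spearman-Brown: ρ = 2r/(1 + r) = 2(0.48)/(1 + 0.48) = 0.960/1.48 = 0.6486 → 0.65
T̂ = ρX + (1 − ρ)μ
  = 0.65 × 67 + 0.35 × 40.6
  = 43.55 + 14.210
  = 57.760
  ≈ 57.76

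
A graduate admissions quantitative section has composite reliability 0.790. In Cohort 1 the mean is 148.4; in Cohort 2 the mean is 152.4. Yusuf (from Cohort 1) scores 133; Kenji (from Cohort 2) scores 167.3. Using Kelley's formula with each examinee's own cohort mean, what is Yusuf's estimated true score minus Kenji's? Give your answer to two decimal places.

-27.94

T̂_Yusuf = 0.790(133) + 0.210(148.4) = 136.2340
T̂_Kenji = 0.790(167.3) + 0.210(152.4) = 164.1710
Difference = 136.2340 − 164.1710 = -27.9370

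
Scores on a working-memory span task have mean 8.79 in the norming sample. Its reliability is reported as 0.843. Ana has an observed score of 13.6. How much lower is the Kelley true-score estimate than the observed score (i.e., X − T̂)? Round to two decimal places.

0.76

Kelley's formula gives T̂ = 0.843·13.6 + 0.157·8.79 = 11.4648 + 1.38003 = 12.8448.
X − T̂ = 13.6 − 12.845 = 0.755 → 0.76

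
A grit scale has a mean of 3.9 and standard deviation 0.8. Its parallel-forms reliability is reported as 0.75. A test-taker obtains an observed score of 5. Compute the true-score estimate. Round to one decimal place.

4.7

T̂ = ρX + (1 − ρ)μ
  = 0.75 × 5 + 0.25 × 3.9
  = 3.75 + 0.975
  = 4.72
  ≈ 4.7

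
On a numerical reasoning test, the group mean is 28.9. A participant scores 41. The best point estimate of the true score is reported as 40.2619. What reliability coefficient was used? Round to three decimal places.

T̂ = ρX + (1 − ρ)μ  ⇒  T̂ − μ = ρ(X − μ)
ρ = (T̂ − μ)/(X − μ) = (40.2619 − 28.9) / (41 − 28.9) = 11.3619 / 12.1 = 0.93900

0.939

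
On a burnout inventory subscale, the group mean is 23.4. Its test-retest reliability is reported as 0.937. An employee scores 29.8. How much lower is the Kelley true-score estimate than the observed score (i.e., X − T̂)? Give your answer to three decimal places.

T̂ = ρX + (1 − ρ)μ
  = 0.937 × 29.8 + 0.063 × 23.4
  = 27.9226 + 1.4742
  = 29.39680
  ≈ 29.3968
X − T̂ = 29.8 − 29.3968 = 0.4032 → 0.403

0.403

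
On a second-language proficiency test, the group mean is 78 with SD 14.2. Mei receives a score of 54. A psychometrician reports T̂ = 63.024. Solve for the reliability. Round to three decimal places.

0.624

T̂ = ρX + (1 − ρ)μ  ⇒  T̂ − μ = ρ(X − μ)
ρ = (T̂ − μ)/(X − μ) = (63.024 − 78) / (54 − 78) = -14.976 / -24.0 = 0.62400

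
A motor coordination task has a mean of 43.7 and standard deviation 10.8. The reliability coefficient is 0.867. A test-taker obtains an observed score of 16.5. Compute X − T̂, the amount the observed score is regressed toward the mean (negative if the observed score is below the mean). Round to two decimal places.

-3.62

T̂ = ρX + (1 − ρ)μ
  = 0.867 × 16.5 + 0.133 × 43.7
  = 14.3055 + 5.8121
  = 20.1176
  ≈ 20.118
X − T̂ = 16.5 − 20.118 = -3.618 → -3.62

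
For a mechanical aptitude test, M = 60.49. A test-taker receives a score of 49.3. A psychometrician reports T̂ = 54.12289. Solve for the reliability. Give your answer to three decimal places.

0.569

T̂ = ρX + (1 − ρ)μ  ⇒  T̂ − μ = ρ(X − μ)
ρ = (T̂ − μ)/(X − μ) = (54.12289 − 60.49) / (49.3 − 60.49) = -6.36711 / -11.19 = 0.56900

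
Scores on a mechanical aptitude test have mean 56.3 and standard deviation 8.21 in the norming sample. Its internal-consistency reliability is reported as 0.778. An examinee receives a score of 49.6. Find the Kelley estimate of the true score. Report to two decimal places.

51.09

T̂ = ρX + (1 − ρ)μ
  = 0.778 × 49.6 + 0.222 × 56.3
  = 38.5888 + 12.4986
  = 51.087
  ≈ 51.09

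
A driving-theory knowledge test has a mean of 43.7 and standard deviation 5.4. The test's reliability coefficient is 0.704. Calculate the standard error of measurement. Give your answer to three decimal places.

SEM = SD · √(1 − ρ) = 5.4 × √0.296 = 5.4 × 0.5441 = 2.9379

2.938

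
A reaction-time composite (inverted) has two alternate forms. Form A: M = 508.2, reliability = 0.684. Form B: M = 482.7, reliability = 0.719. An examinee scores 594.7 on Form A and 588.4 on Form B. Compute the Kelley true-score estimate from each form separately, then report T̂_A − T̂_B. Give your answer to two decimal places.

T̂_A = 0.684(594.7) + 0.316(508.2) = 567.3660
T̂_B = 0.719(588.4) + 0.281(482.7) = 558.6983
T̂_A − T̂_B = 8.6677

8.67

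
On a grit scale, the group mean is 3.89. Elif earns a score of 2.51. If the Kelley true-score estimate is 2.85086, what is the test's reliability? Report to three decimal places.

0.753

T̂ = ρX + (1 − ρ)μ  ⇒  T̂ − μ = ρ(X − μ)
ρ = (T̂ − μ)/(X − μ) = (2.85086 − 3.89) / (2.51 − 3.89) = -1.03914 / -1.38 = 0.75300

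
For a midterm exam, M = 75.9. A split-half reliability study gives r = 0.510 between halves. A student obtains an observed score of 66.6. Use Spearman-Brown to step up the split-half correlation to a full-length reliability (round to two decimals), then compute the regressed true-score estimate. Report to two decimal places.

69.58

Spearman-Brown: ρ = 2r/(1 + r) = 2(0.510)/(1 + 0.510) = 1.0200/1.510 = 0.6755 → 0.68
Weight the observed score by reliability and the mean by (1 − reliability): T̂ = 0.68·66.6 + 0.32·75.9 = 45.288 + 24.288 = 69.576.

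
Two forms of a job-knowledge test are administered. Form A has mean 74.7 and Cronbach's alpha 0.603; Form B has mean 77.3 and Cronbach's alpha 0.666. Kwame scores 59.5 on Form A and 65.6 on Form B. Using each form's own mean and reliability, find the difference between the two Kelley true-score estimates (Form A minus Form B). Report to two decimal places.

T̂_A = 0.603(59.5) + 0.397(74.7) = 65.5344
T̂_B = 0.666(65.6) + 0.334(77.3) = 69.5078
T̂_A − T̂_B = -3.9734

-3.97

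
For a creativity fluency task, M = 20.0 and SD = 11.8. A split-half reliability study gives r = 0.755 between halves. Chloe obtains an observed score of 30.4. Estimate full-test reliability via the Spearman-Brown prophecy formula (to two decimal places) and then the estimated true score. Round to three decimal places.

Spearman-Brown: ρ = 2r/(1 + r) = 2(0.755)/(1 + 0.755) = 1.5100/1.755 = 0.8604 → 0.86
Kelley's formula gives T̂ = 0.86·30.4 + 0.14·20.0 = 26.144 + 2.800 = 28.9440.

28.944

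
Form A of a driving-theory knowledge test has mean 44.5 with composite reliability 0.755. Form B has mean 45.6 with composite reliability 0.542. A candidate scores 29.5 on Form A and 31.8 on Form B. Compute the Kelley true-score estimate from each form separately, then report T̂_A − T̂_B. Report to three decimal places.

-4.945

T̂_A = 0.755(29.5) + 0.245(44.5) = 33.17500
T̂_B = 0.542(31.8) + 0.458(45.6) = 38.12040
T̂_A − T̂_B = -4.94540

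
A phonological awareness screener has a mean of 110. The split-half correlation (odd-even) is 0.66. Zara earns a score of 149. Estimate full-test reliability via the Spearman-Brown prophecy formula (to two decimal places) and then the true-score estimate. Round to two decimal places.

141.20

Spearman-Brown: ρ = 2r/(1 + r) = 2(0.66)/(1 + 0.66) = 1.320/1.66 = 0.7952 → 0.80
Regress the observed score toward the mean by the unreliability: T̂ = 0.80·149 + 0.20·110 = 119.20 + 22.00 = 141.200.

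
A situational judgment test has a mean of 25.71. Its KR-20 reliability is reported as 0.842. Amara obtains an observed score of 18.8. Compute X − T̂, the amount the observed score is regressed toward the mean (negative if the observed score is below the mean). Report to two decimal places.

T̂ = ρX + (1 − ρ)μ
  = 0.842 × 18.8 + 0.158 × 25.71
  = 15.8296 + 4.06218
  = 19.8918
  ≈ 19.892
X − T̂ = 18.8 − 19.892 = -1.092 → -1.09

-1.09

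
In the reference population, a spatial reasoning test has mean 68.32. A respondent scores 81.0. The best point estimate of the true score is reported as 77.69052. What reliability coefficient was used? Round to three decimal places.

0.739

T̂ = ρX + (1 − ρ)μ  ⇒  T̂ − μ = ρ(X − μ)
ρ = (T̂ − μ)/(X − μ) = (77.69052 − 68.32) / (81.0 − 68.32) = 9.37052 / 12.68 = 0.73900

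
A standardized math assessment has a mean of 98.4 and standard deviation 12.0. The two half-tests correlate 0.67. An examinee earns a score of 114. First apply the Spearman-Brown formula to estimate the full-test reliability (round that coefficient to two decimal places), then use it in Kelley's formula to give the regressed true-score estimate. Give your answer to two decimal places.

110.88

Spearman-Brown: ρ = 2r/(1 + r) = 2(0.67)/(1 + 0.67) = 1.340/1.67 = 0.8024 → 0.80
T̂ = ρX + (1 − ρ)μ
  = 0.80 × 114 + 0.20 × 98.4
  = 91.20 + 19.680
  = 110.880
  ≈ 110.88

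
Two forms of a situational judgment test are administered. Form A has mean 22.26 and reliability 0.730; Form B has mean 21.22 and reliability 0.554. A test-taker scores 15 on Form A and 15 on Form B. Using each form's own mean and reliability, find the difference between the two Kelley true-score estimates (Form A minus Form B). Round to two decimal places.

T̂_A = 0.730(15) + 0.270(22.26) = 16.9602
T̂_B = 0.554(15) + 0.446(21.22) = 17.7741
T̂_A − T̂_B = -0.8139

-0.81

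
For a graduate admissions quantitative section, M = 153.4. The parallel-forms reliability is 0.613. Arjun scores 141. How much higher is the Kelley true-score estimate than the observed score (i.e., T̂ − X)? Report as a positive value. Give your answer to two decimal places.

Regress the observed score toward the mean by the unreliability: T̂ = 0.613·141 + 0.387·153.4 = 86.433 + 59.3658 = 145.7988.
T̂ − X = 145.799 − 141 = 4.799 → 4.80

4.80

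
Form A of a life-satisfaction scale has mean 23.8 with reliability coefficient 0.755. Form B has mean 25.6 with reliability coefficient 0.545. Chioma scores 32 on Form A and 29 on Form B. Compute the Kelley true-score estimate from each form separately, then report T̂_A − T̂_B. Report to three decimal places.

T̂_A = 0.755(32) + 0.245(23.8) = 29.99100
T̂_B = 0.545(29) + 0.455(25.6) = 27.45300
T̂_A − T̂_B = 2.53800

2.538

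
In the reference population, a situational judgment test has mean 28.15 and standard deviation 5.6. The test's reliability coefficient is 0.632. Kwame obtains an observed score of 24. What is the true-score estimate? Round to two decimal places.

25.53

T̂ = 0.632(24) + 0.368(28.15) = 15.168 + 10.35920 = 25.527 → 25.53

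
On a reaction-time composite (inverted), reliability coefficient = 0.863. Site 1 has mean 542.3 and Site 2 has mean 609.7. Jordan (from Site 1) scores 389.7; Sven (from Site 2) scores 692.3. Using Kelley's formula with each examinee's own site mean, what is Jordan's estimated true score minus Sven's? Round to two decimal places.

T̂_Jordan = 0.863(389.7) + 0.137(542.3) = 410.6062
T̂_Sven = 0.863(692.3) + 0.137(609.7) = 680.9838
Difference = 410.6062 − 680.9838 = -270.3776

-270.38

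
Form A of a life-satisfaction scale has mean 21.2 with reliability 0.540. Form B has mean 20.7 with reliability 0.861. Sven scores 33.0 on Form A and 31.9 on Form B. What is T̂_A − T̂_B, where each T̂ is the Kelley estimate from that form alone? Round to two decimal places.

-2.77

T̂_A = 0.540(33.0) + 0.460(21.2) = 27.5720
T̂_B = 0.861(31.9) + 0.139(20.7) = 30.3432
T̂_A − T̂_B = -2.7712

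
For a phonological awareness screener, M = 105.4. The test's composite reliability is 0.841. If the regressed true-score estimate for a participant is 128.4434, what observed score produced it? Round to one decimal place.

T̂ = ρX + (1 − ρ)μ  ⇒  X = (T̂ − (1 − ρ)μ) / ρ
X = (128.4434 − 0.159 × 105.4) / 0.841 = (128.4434 − 16.7586) / 0.841 = 111.6848 / 0.841 = 132.800

132.8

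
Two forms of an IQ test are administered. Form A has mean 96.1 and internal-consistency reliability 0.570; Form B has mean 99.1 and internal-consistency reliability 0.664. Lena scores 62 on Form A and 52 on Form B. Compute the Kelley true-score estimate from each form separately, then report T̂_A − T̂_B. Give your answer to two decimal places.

T̂_A = 0.570(62) + 0.430(96.1) = 76.6630
T̂_B = 0.664(52) + 0.336(99.1) = 67.8256
T̂_A − T̂_B = 8.8374

8.84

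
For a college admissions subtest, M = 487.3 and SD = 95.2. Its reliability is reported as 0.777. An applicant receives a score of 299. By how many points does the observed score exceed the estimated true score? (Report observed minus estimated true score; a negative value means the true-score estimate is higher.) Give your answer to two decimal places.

T̂ = 0.777(299) + 0.223(487.3) = 232.323 + 108.6679 = 340.9909 → 340.991
X − T̂ = 299 − 340.991 = -41.991 → -41.99

-41.99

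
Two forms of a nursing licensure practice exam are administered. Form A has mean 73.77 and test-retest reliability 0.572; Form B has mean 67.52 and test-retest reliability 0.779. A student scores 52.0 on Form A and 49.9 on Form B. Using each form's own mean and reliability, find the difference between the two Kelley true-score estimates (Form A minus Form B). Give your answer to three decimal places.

T̂_A = 0.572(52.0) + 0.428(73.77) = 61.31756
T̂_B = 0.779(49.9) + 0.221(67.52) = 53.79402
T̂_A − T̂_B = 7.52354

7.524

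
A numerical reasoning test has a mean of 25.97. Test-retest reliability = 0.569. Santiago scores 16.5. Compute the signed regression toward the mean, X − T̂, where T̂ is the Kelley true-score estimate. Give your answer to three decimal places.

-4.082

T̂ = ρX + (1 − ρ)μ
  = 0.569 × 16.5 + 0.431 × 25.97
  = 9.3885 + 11.19307
  = 20.58157
  ≈ 20.5816
X − T̂ = 16.5 − 20.5816 = -4.0816 → -4.082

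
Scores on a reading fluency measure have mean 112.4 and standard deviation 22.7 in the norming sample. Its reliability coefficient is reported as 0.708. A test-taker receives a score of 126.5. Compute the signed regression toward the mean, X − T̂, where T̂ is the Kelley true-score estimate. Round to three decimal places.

4.117

T̂ = ρX + (1 − ρ)μ
  = 0.708 × 126.5 + 0.292 × 112.4
  = 89.5620 + 32.8208
  = 122.38280
  ≈ 122.3828
X − T̂ = 126.5 − 122.3828 = 4.1172 → 4.117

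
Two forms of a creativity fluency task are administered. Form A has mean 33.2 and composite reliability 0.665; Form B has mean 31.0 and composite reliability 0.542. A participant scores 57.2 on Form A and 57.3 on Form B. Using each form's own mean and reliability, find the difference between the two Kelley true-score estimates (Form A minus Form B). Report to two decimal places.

T̂_A = 0.665(57.2) + 0.335(33.2) = 49.1600
T̂_B = 0.542(57.3) + 0.458(31.0) = 45.2546
T̂_A − T̂_B = 3.9054

3.91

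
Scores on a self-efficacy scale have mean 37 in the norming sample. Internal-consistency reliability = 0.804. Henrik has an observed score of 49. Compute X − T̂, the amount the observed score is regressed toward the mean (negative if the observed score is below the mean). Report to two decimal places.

T̂ = ρX + (1 − ρ)μ
  = 0.804 × 49 + 0.196 × 37
  = 39.396 + 7.252
  = 46.6480
  ≈ 46.648
X − T̂ = 49 − 46.648 = 2.352 → 2.35

2.35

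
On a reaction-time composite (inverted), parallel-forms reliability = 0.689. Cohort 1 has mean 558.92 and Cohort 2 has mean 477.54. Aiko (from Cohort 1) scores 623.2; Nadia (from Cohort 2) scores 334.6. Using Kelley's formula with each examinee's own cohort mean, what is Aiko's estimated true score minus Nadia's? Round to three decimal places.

224.155

T̂_Aiko = 0.689(623.2) + 0.311(558.92) = 603.20892
T̂_Nadia = 0.689(334.6) + 0.311(477.54) = 379.05434
Difference = 603.20892 − 379.05434 = 224.15458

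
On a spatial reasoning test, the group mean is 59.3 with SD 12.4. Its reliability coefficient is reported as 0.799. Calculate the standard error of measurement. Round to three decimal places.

5.559

SEM = SD · √(1 − ρ) = 12.4 × √0.201 = 12.4 × 0.4483 = 5.5593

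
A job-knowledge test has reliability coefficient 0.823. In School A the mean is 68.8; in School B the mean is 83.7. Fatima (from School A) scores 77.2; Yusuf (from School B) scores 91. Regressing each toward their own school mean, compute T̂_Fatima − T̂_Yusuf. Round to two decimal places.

T̂_Fatima = 0.823(77.2) + 0.177(68.8) = 75.7132
T̂_Yusuf = 0.823(91) + 0.177(83.7) = 89.7079
Difference = 75.7132 − 89.7079 = -13.9947

-13.99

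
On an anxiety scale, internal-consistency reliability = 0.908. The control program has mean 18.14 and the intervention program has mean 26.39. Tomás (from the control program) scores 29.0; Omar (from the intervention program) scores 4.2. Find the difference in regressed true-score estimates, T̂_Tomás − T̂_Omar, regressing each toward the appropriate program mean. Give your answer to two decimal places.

T̂_Tomás = 0.908(29.0) + 0.092(18.14) = 28.0009
T̂_Omar = 0.908(4.2) + 0.092(26.39) = 6.2415
Difference = 28.0009 − 6.2415 = 21.7594

21.76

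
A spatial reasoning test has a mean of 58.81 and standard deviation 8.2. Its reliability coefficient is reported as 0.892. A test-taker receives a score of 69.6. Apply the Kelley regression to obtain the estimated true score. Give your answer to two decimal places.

T̂ = 0.892(69.6) + 0.108(58.81) = 62.0832 + 6.35148 = 68.435 → 68.43

68.43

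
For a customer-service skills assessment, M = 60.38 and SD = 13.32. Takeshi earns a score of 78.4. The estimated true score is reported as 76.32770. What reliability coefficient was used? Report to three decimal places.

0.885

T̂ = ρX + (1 − ρ)μ  ⇒  T̂ − μ = ρ(X − μ)
ρ = (T̂ − μ)/(X − μ) = (76.32770 − 60.38) / (78.4 − 60.38) = 15.94770 / 18.02 = 0.88500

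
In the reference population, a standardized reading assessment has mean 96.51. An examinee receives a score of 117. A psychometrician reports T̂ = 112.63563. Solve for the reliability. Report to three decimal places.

T̂ = ρX + (1 − ρ)μ  ⇒  T̂ − μ = ρ(X − μ)
ρ = (T̂ − μ)/(X − μ) = (112.63563 − 96.51) / (117 − 96.51) = 16.12563 / 20.49 = 0.78700

0.787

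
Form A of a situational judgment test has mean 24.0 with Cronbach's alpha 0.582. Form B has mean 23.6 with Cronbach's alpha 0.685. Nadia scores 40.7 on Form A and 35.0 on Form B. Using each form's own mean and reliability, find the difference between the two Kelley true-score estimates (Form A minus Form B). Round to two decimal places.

T̂_A = 0.582(40.7) + 0.418(24.0) = 33.7194
T̂_B = 0.685(35.0) + 0.315(23.6) = 31.4090
T̂_A − T̂_B = 2.3104

2.31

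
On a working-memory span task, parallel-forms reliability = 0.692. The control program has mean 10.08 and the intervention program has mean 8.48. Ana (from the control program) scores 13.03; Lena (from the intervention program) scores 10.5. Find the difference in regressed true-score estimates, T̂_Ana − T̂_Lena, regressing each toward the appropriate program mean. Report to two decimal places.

2.24

T̂_Ana = 0.692(13.03) + 0.308(10.08) = 12.1214
T̂_Lena = 0.692(10.5) + 0.308(8.48) = 9.8778
Difference = 12.1214 − 9.8778 = 2.2436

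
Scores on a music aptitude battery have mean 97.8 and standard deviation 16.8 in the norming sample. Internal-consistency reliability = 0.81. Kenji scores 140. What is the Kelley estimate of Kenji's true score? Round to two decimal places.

131.98

T̂ = 0.81(140) + 0.19(97.8) = 113.40 + 18.582 = 131.982 → 131.98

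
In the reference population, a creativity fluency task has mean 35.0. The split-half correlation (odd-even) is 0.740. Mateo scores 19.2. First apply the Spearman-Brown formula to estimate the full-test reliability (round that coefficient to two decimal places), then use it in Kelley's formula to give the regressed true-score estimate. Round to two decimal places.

Spearman-Brown: ρ = 2r/(1 + r) = 2(0.740)/(1 + 0.740) = 1.4800/1.740 = 0.8506 → 0.85
Regress the observed score toward the mean by the unreliability: T̂ = 0.85·19.2 + 0.15·35.0 = 16.320 + 5.250 = 21.570.

21.57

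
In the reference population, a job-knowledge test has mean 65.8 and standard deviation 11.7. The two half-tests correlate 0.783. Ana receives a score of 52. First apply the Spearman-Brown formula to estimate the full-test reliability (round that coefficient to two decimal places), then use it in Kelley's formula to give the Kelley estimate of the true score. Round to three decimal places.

53.656

Spearman-Brown: ρ = 2r/(1 + r) = 2(0.783)/(1 + 0.783) = 1.5660/1.783 = 0.8783 → 0.88
Regress the observed score toward the mean by the unreliability: T̂ = 0.88·52 + 0.12·65.8 = 45.76 + 7.896 = 53.6560.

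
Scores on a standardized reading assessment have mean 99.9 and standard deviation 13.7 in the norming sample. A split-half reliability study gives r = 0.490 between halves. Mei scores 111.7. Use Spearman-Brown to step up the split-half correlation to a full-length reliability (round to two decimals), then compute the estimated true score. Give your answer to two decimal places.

107.69

Spearman-Brown: ρ = 2r/(1 + r) = 2(0.490)/(1 + 0.490) = 0.9800/1.490 = 0.6577 → 0.66
T̂ = 0.66(111.7) + 0.34(99.9) = 73.722 + 33.966 = 107.688 → 107.69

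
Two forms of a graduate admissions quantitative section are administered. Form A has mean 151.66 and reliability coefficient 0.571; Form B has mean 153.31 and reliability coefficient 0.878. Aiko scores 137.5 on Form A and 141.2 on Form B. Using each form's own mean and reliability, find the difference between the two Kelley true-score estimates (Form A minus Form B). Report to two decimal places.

0.90

T̂_A = 0.571(137.5) + 0.429(151.66) = 143.5746
T̂_B = 0.878(141.2) + 0.122(153.31) = 142.6774
T̂_A − T̂_B = 0.8972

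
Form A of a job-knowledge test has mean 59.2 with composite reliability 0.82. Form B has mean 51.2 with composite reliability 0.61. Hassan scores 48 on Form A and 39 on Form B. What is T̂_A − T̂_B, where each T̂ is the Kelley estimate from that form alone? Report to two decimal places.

T̂_A = 0.82(48) + 0.18(59.2) = 50.0160
T̂_B = 0.61(39) + 0.39(51.2) = 43.7580
T̂_A − T̂_B = 6.2580

6.26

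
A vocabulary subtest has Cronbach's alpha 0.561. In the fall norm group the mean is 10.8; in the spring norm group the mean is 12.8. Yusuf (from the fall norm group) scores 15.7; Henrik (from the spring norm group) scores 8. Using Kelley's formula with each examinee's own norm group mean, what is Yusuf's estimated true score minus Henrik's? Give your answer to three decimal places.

T̂_Yusuf = 0.561(15.7) + 0.439(10.8) = 13.54890
T̂_Henrik = 0.561(8) + 0.439(12.8) = 10.10720
Difference = 13.54890 − 10.10720 = 3.44170

3.442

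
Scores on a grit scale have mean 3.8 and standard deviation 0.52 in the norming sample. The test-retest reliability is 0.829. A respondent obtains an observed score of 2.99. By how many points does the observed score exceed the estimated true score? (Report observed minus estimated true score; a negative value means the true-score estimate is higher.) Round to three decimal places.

-0.139

T̂ = ρX + (1 − ρ)μ
  = 0.829 × 2.99 + 0.171 × 3.8
  = 2.47871 + 0.6498
  = 3.12851
  ≈ 3.1285
X − T̂ = 2.99 − 3.1285 = -0.1385 → -0.139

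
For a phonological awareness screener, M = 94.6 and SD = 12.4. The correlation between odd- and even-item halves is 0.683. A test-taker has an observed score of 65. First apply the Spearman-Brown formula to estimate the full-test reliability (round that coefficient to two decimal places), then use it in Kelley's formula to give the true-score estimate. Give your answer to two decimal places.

70.62

Spearman-Brown: ρ = 2r/(1 + r) = 2(0.683)/(1 + 0.683) = 1.3660/1.683 = 0.8116 → 0.81
T̂ = 0.81(65) + 0.19(94.6) = 52.65 + 17.974 = 70.624 → 70.62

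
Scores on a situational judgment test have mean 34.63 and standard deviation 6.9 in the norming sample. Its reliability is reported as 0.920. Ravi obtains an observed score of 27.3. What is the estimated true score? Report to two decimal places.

27.89

T̂ = ρX + (1 − ρ)μ
  = 0.920 × 27.3 + 0.080 × 34.63
  = 25.1160 + 2.77040
  = 27.886
  ≈ 27.89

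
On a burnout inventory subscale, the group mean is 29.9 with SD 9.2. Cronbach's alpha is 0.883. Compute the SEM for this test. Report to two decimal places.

3.15

SEM = SD · √(1 − ρ) = 9.2 × √0.117 = 9.2 × 0.3421 = 3.147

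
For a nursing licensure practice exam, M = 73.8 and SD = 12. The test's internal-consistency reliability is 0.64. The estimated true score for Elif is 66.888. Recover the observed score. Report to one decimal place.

T̂ = ρX + (1 − ρ)μ  ⇒  X = (T̂ − (1 − ρ)μ) / ρ
X = (66.888 − 0.36 × 73.8) / 0.64 = (66.888 − 26.568) / 0.64 = 40.320 / 0.64 = 63.000

63.0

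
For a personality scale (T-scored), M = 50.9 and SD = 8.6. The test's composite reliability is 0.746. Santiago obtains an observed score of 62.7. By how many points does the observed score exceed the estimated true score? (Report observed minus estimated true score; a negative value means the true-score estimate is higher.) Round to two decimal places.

T̂ = ρX + (1 − ρ)μ
  = 0.746 × 62.7 + 0.254 × 50.9
  = 46.7742 + 12.9286
  = 59.7028
  ≈ 59.703
X − T̂ = 62.7 − 59.703 = 2.997 → 3.00

3.00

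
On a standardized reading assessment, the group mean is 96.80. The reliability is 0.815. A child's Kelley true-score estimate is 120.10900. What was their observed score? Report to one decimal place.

125.4

T̂ = ρX + (1 − ρ)μ  ⇒  X = (T̂ − (1 − ρ)μ) / ρ
X = (120.10900 − 0.185 × 96.80) / 0.815 = (120.10900 − 17.90800) / 0.815 = 102.20100 / 0.815 = 125.400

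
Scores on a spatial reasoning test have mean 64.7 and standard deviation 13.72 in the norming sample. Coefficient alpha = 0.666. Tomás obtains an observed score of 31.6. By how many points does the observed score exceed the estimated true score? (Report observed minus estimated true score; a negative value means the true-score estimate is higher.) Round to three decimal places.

-11.055

T̂ = ρX + (1 − ρ)μ
  = 0.666 × 31.6 + 0.334 × 64.7
  = 21.0456 + 21.6098
  = 42.65540
  ≈ 42.6554
X − T̂ = 31.6 − 42.6554 = -11.0554 → -11.055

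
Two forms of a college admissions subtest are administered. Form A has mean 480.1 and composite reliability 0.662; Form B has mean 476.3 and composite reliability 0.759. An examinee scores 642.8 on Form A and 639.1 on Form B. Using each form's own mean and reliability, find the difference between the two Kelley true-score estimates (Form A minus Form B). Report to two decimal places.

T̂_A = 0.662(642.8) + 0.338(480.1) = 587.8074
T̂_B = 0.759(639.1) + 0.241(476.3) = 599.8652
T̂_A − T̂_B = -12.0578

-12.06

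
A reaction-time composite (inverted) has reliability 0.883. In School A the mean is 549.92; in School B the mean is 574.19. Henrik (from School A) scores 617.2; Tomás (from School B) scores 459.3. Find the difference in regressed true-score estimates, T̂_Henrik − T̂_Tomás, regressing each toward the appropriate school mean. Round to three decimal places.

136.586

T̂_Henrik = 0.883(617.2) + 0.117(549.92) = 609.32824
T̂_Tomás = 0.883(459.3) + 0.117(574.19) = 472.74213
Difference = 609.32824 − 472.74213 = 136.58611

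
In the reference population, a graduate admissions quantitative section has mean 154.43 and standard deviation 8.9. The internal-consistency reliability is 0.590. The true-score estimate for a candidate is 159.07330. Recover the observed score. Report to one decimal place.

162.3

T̂ = ρX + (1 − ρ)μ  ⇒  X = (T̂ − (1 − ρ)μ) / ρ
X = (159.07330 − 0.410 × 154.43) / 0.590 = (159.07330 − 63.31630) / 0.590 = 95.75700 / 0.590 = 162.300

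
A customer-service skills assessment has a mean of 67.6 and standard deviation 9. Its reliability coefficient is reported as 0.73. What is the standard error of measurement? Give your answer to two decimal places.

4.68

SEM = SD · √(1 − ρ) = 9 × √0.27 = 9 × 0.5196 = 4.677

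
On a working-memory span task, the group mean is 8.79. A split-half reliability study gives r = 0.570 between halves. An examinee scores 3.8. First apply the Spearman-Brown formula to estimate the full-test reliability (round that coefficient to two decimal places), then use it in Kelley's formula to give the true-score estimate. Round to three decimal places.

Spearman-Brown: ρ = 2r/(1 + r) = 2(0.570)/(1 + 0.570) = 1.1400/1.570 = 0.7261 → 0.73
T̂ = 0.73(3.8) + 0.27(8.79) = 2.774 + 2.3733 = 5.1473 → 5.147

5.147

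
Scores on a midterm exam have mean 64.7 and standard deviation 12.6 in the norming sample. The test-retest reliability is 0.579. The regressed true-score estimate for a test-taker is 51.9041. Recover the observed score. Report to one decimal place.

42.6

T̂ = ρX + (1 − ρ)μ  ⇒  X = (T̂ − (1 − ρ)μ) / ρ
X = (51.9041 − 0.421 × 64.7) / 0.579 = (51.9041 − 27.2387) / 0.579 = 24.6654 / 0.579 = 42.600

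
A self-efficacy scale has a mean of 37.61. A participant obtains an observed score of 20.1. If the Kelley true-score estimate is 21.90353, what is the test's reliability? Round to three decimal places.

T̂ = ρX + (1 − ρ)μ  ⇒  T̂ − μ = ρ(X − μ)
ρ = (T̂ − μ)/(X − μ) = (21.90353 − 37.61) / (20.1 − 37.61) = -15.70647 / -17.51 = 0.89700

0.897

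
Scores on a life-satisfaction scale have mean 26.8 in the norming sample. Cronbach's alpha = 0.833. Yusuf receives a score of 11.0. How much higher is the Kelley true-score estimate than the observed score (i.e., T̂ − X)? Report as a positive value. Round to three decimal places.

2.639

T̂ = 0.833(11.0) + 0.167(26.8) = 9.1630 + 4.4756 = 13.63860 → 13.6386
T̂ − X = 13.6386 − 11.0 = 2.6386 → 2.639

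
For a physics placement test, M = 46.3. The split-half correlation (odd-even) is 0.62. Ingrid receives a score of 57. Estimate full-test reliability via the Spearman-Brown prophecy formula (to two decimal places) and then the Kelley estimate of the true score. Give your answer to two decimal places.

54.54

Spearman-Brown: ρ = 2r/(1 + r) = 2(0.62)/(1 + 0.62) = 1.240/1.62 = 0.7654 → 0.77
Regress the observed score toward the mean by the unreliability: T̂ = 0.77·57 + 0.23·46.3 = 43.89 + 10.649 = 54.539.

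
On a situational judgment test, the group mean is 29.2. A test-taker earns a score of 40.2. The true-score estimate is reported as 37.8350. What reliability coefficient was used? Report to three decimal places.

T̂ = ρX + (1 − ρ)μ  ⇒  T̂ − μ = ρ(X − μ)
ρ = (T̂ − μ)/(X − μ) = (37.8350 − 29.2) / (40.2 − 29.2) = 8.6350 / 11.0 = 0.78500

0.785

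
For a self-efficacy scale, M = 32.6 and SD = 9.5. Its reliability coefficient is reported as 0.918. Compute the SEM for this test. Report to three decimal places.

2.720

SEM = SD · √(1 − ρ) = 9.5 × √0.082 = 9.5 × 0.2864 = 2.7204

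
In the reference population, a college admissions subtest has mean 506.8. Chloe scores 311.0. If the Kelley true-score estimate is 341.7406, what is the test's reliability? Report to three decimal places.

T̂ = ρX + (1 − ρ)μ  ⇒  T̂ − μ = ρ(X − μ)
ρ = (T̂ − μ)/(X − μ) = (341.7406 − 506.8) / (311.0 − 506.8) = -165.0594 / -195.8 = 0.84300

0.843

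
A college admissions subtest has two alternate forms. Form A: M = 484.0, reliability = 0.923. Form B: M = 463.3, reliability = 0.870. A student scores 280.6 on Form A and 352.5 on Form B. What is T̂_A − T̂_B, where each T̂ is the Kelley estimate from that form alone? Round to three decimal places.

T̂_A = 0.923(280.6) + 0.077(484.0) = 296.26180
T̂_B = 0.870(352.5) + 0.130(463.3) = 366.90400
T̂_A − T̂_B = -70.64220

-70.642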